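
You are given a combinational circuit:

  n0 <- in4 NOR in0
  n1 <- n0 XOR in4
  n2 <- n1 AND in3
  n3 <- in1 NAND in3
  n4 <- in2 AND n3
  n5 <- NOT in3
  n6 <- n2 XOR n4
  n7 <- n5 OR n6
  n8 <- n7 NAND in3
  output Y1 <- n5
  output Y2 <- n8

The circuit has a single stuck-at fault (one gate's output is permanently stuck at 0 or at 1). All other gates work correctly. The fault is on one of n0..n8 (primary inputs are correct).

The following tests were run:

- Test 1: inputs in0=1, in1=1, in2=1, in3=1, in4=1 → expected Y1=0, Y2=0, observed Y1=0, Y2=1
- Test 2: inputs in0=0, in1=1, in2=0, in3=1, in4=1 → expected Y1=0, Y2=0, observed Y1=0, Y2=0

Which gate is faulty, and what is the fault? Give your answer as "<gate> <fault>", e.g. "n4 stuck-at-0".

Fault-free values for test 1 (in0=1, in1=1, in2=1, in3=1, in4=1): n0=0, n1=1, n2=1, n3=0, n4=0, n5=0, n6=1, n7=1, n8=0, giving Y1=0, Y2=0. Observed Y1=0, Y2=1.
Test 1: faults giving observed Y1=0, Y2=1 are {n0 stuck-at-1, n1 stuck-at-0, n2 stuck-at-0, n3 stuck-at-1, n4 stuck-at-1, n6 stuck-at-0, n7 stuck-at-0, n8 stuck-at-1}.
Test 2 (in0=0, in1=1, in2=0, in3=1, in4=1): fault-free n0=0, n1=1, n2=1, n3=0, n4=0, n5=0, n6=1, n7=1, n8=0 → Y1=0, Y2=0; observed Y1=0, Y2=0. Eliminates n0 stuck-at-1, n1 stuck-at-0, n2 stuck-at-0, n4 stuck-at-1, n6 stuck-at-0, n7 stuck-at-0, n8 stuck-at-1.
Only n3 stuck-at-1 is consistent with every test.

n3 stuck-at-1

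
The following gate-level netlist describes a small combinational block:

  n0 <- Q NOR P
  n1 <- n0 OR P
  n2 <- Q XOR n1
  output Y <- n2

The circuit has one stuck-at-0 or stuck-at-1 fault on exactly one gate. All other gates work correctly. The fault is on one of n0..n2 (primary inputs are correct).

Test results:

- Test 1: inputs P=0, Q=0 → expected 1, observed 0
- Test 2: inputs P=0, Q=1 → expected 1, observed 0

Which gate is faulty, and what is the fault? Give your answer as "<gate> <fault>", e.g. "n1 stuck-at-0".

n2 stuck-at-0

Fault-free values for test 1 (P=0, Q=0): n0=1, n1=1, n2=1, giving Y=1. Observed 0.
Test 1: faults giving observed 0 are {n0 stuck-at-0, n1 stuck-at-0, n2 stuck-at-0}.
Test 2 (P=0, Q=1): fault-free n0=0, n1=0, n2=1 → 1; observed 0. Eliminates n0 stuck-at-0, n1 stuck-at-0.
Only n2 stuck-at-0 is consistent with every test.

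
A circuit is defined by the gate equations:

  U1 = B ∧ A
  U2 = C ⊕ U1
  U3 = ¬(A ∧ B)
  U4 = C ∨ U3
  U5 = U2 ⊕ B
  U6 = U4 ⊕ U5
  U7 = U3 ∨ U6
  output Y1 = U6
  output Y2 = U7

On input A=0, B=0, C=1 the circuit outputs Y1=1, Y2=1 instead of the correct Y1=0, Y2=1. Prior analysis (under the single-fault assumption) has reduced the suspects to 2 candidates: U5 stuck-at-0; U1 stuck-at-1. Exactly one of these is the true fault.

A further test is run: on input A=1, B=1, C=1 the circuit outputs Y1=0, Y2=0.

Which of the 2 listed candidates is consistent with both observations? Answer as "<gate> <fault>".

U1 stuck-at-1

Evaluate each candidate on input A=1, B=1, C=1:
  U5 stuck-at-0: U1=1, U2=0, U3=0, U4=1, U5=0 [stuck-at-0], U6=1, U7=1 → Y1=1, Y2=1 — eliminated
  U1 stuck-at-1: U1=1 [stuck-at-1], U2=0, U3=0, U4=1, U5=1, U6=0, U7=0 → Y1=0, Y2=0 — matches
Only U1 stuck-at-1 reproduces the observed Y1=0, Y2=0.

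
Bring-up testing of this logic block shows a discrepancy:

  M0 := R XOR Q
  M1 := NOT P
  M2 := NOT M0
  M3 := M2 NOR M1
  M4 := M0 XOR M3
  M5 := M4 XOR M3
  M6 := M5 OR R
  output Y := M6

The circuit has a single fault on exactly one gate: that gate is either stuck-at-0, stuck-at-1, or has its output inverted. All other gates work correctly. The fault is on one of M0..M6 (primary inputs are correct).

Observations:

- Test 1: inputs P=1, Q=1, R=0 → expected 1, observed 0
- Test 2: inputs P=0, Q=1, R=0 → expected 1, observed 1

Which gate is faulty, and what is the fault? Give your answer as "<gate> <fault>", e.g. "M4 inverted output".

M4 stuck-at-1

Fault-free values for test 1 (P=1, Q=1, R=0): M0=1, M1=0, M2=0, M3=1, M4=0, M5=1, M6=1, giving Y=1. Observed 0.
Test 1: faults giving observed 0 are {M0 stuck-at-0, M0 inverted output, M4 stuck-at-1, M4 inverted output, M5 stuck-at-0, M5 inverted output, M6 stuck-at-0, M6 inverted output}.
Test 2 (P=0, Q=1, R=0): fault-free M0=1, M1=1, M2=0, M3=0, M4=1, M5=1, M6=1 → 1; observed 1. Eliminates M0 stuck-at-0, M0 inverted output, M4 inverted output, M5 stuck-at-0, M5 inverted output, M6 stuck-at-0, M6 inverted output.
Only M4 stuck-at-1 is consistent with every test.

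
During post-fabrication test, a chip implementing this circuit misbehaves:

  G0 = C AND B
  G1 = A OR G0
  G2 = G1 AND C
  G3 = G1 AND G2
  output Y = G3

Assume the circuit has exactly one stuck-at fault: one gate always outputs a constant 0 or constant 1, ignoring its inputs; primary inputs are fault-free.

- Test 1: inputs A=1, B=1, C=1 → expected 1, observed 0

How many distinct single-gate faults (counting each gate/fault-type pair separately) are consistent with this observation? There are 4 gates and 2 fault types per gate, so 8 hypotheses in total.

3

Fault-free: G0=1, G1=1, G2=1, G3=1 → 1. Observed 0.
  G0 stuck-at-0: output 1 ✗
  G0 stuck-at-1: output 1 ✗
  G1 stuck-at-0: output 0 ✓
  G1 stuck-at-1: output 1 ✗
  G2 stuck-at-0: output 0 ✓
  G2 stuck-at-1: output 1 ✗
  G3 stuck-at-0: output 0 ✓
  G3 stuck-at-1: output 1 ✗
Consistent faults: {G1 stuck-at-0, G2 stuck-at-0, G3 stuck-at-0} — 3 in all.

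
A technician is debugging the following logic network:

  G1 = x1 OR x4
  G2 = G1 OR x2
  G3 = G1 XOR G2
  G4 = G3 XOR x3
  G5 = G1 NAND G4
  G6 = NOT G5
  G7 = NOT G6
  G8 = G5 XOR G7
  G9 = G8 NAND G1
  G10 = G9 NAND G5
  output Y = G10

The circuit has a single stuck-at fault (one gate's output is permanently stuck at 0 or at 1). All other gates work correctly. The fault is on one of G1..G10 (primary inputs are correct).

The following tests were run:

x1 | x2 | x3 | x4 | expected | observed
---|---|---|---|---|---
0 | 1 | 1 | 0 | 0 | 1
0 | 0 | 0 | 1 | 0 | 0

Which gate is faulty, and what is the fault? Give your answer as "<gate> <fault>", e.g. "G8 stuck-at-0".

G1 stuck-at-1

Fault-free values for test 1 (x1=0, x2=1, x3=1, x4=0): G1=0, G2=1, G3=1, G4=0, G5=1, G6=0, G7=1, G8=0, G9=1, G10=0, giving Y=0. Observed 1.
Test 1: faults giving observed 1 are {G1 stuck-at-1, G5 stuck-at-0, G9 stuck-at-0, G10 stuck-at-1}.
Test 2 (x1=0, x2=0, x3=0, x4=1): fault-free G1=1, G2=1, G3=0, G4=0, G5=1, G6=0, G7=1, G8=0, G9=1, G10=0 → 0; observed 0. Eliminates G5 stuck-at-0, G9 stuck-at-0, G10 stuck-at-1.
Only G1 stuck-at-1 is consistent with every test.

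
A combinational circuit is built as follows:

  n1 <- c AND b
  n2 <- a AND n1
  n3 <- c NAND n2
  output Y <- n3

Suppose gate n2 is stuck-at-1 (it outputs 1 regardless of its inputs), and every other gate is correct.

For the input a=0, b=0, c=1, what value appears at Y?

Propagate with n2 forced: n1=0, n2=1 [stuck-at-1], n3=0.
So Y = 0. (Without the fault it would be 1.)

0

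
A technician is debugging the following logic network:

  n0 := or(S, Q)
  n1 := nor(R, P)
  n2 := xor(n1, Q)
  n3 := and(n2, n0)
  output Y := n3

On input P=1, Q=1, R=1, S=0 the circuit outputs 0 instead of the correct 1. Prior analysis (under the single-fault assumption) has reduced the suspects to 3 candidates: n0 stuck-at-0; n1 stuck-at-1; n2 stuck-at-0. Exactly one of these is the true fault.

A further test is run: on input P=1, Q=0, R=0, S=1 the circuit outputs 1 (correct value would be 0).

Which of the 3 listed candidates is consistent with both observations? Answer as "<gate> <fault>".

Evaluate each candidate on input P=1, Q=0, R=0, S=1:
  n0 stuck-at-0: n0=0 [stuck-at-0], n1=0, n2=0, n3=0 → 0 — eliminated
  n1 stuck-at-1: n0=1, n1=1 [stuck-at-1], n2=1, n3=1 → 1 — matches
  n2 stuck-at-0: n0=1, n1=0, n2=0 [stuck-at-0], n3=0 → 0 — eliminated
Only n1 stuck-at-1 reproduces the observed 1.

n1 stuck-at-1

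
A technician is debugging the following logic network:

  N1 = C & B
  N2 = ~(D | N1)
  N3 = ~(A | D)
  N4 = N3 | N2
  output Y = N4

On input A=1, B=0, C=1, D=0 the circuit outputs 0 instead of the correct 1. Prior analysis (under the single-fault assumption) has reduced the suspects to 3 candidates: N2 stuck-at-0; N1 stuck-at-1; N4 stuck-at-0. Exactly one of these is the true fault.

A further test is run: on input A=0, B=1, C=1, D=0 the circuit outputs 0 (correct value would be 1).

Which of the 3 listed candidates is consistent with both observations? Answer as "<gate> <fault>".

N4 stuck-at-0

Evaluate each candidate on input A=0, B=1, C=1, D=0:
  N2 stuck-at-0: N1=1, N2=0 [stuck-at-0], N3=1, N4=1 → 1 — eliminated
  N1 stuck-at-1: N1=1 [stuck-at-1], N2=0, N3=1, N4=1 → 1 — eliminated
  N4 stuck-at-0: N1=1, N2=0, N3=1, N4=0 [stuck-at-0] → 0 — matches
Only N4 stuck-at-0 reproduces the observed 0.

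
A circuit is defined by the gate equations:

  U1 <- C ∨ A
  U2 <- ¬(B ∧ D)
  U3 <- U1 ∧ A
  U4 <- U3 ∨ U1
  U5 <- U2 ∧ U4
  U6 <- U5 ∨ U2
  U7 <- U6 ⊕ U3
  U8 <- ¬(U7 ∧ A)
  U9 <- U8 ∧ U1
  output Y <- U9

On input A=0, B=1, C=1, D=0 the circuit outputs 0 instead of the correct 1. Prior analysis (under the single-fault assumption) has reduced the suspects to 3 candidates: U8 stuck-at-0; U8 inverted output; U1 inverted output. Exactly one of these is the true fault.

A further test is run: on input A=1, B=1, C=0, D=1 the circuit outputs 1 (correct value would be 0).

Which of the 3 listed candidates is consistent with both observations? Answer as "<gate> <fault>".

U8 inverted output

Evaluate each candidate on input A=1, B=1, C=0, D=1:
  U8 stuck-at-0: U1=1, U2=0, U3=1, U4=1, U5=0, U6=0, U7=1, U8=0 [stuck-at-0], U9=0 → 0 — eliminated
  U8 inverted output: U1=1, U2=0, U3=1, U4=1, U5=0, U6=0, U7=1, U8=1 [inverted output], U9=1 → 1 — matches
  U1 inverted output: U1=0 [inverted output], U2=0, U3=0, U4=0, U5=0, U6=0, U7=0, U8=1, U9=0 → 0 — eliminated
Only U8 inverted output reproduces the observed 1.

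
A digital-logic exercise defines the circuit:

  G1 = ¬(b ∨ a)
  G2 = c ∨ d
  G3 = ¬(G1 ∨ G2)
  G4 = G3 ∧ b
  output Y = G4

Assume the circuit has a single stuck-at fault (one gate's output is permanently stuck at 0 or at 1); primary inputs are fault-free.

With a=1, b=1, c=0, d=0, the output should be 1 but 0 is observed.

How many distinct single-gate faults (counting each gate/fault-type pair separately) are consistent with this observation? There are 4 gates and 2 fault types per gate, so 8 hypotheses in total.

Fault-free: G1=0, G2=0, G3=1, G4=1 → 1. Observed 0.
  G1 stuck-at-0: output 1 ✗
  G1 stuck-at-1: output 0 ✓
  G2 stuck-at-0: output 1 ✗
  G2 stuck-at-1: output 0 ✓
  G3 stuck-at-0: output 0 ✓
  G3 stuck-at-1: output 1 ✗
  G4 stuck-at-0: output 0 ✓
  G4 stuck-at-1: output 1 ✗
Consistent faults: {G1 stuck-at-1, G2 stuck-at-1, G3 stuck-at-0, G4 stuck-at-0} — 4 in all.

4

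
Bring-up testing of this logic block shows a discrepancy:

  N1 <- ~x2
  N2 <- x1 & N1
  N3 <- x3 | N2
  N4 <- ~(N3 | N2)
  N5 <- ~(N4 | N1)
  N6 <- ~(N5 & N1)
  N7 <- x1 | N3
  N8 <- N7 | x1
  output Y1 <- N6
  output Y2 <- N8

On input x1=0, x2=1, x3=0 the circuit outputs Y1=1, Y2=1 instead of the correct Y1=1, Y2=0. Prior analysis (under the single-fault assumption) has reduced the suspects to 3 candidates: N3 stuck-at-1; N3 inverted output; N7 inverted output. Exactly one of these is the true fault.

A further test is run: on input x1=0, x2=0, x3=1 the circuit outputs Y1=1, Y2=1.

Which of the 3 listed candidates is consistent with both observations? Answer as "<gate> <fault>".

N3 stuck-at-1

Evaluate each candidate on input x1=0, x2=0, x3=1:
  N3 stuck-at-1: N1=1, N2=0, N3=1 [stuck-at-1], N4=0, N5=0, N6=1, N7=1, N8=1 → Y1=1, Y2=1 — matches
  N3 inverted output: N1=1, N2=0, N3=0 [inverted output], N4=1, N5=0, N6=1, N7=0, N8=0 → Y1=1, Y2=0 — eliminated
  N7 inverted output: N1=1, N2=0, N3=1, N4=0, N5=0, N6=1, N7=0 [inverted output], N8=0 → Y1=1, Y2=0 — eliminated
Only N3 stuck-at-1 reproduces the observed Y1=1, Y2=1.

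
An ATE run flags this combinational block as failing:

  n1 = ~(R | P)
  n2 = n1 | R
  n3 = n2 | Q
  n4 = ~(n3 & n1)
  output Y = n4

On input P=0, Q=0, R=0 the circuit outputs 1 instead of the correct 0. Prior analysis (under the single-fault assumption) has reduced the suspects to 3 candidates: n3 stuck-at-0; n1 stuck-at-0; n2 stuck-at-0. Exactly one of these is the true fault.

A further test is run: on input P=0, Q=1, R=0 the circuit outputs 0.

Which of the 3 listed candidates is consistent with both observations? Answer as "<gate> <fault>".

n2 stuck-at-0

Evaluate each candidate on input P=0, Q=1, R=0:
  n3 stuck-at-0: n1=1, n2=1, n3=0 [stuck-at-0], n4=1 → 1 — eliminated
  n1 stuck-at-0: n1=0 [stuck-at-0], n2=0, n3=1, n4=1 → 1 — eliminated
  n2 stuck-at-0: n1=1, n2=0 [stuck-at-0], n3=1, n4=0 → 0 — matches
Only n2 stuck-at-0 reproduces the observed 0.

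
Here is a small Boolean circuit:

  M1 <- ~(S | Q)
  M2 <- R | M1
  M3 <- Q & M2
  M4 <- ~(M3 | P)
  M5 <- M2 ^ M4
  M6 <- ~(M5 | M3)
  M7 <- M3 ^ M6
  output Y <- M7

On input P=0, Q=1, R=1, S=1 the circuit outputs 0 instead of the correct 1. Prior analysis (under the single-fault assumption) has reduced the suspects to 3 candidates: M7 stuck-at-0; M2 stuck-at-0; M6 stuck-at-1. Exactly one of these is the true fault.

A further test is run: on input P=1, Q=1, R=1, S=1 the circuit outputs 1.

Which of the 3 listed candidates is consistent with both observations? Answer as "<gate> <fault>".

M2 stuck-at-0

Evaluate each candidate on input P=1, Q=1, R=1, S=1:
  M7 stuck-at-0: M1=0, M2=1, M3=1, M4=0, M5=1, M6=0, M7=0 [stuck-at-0] → 0 — eliminated
  M2 stuck-at-0: M1=0, M2=0 [stuck-at-0], M3=0, M4=0, M5=0, M6=1, M7=1 → 1 — matches
  M6 stuck-at-1: M1=0, M2=1, M3=1, M4=0, M5=1, M6=1 [stuck-at-1], M7=0 → 0 — eliminated
Only M2 stuck-at-0 reproduces the observed 1.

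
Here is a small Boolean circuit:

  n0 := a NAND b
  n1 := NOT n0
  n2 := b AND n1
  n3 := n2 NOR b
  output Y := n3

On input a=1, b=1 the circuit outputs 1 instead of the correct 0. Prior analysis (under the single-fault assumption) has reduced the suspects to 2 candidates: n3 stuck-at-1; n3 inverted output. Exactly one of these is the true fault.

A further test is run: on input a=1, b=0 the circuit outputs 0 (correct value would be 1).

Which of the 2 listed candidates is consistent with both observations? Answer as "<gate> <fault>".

n3 inverted output

Evaluate each candidate on input a=1, b=0:
  n3 stuck-at-1: n0=1, n1=0, n2=0, n3=1 [stuck-at-1] → 1 — eliminated
  n3 inverted output: n0=1, n1=0, n2=0, n3=0 [inverted output] → 0 — matches
Only n3 inverted output reproduces the observed 0.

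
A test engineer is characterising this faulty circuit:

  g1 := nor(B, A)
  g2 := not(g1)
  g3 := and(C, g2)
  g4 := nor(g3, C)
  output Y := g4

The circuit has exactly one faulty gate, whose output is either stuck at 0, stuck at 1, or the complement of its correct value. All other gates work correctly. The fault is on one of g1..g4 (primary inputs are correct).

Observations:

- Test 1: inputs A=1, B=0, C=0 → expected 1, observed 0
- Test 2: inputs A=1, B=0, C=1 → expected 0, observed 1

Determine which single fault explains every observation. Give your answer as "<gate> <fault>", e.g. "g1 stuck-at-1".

Fault-free values for test 1 (A=1, B=0, C=0): g1=0, g2=1, g3=0, g4=1, giving Y=1. Observed 0.
Test 1: faults giving observed 0 are {g3 stuck-at-1, g3 inverted output, g4 stuck-at-0, g4 inverted output}.
Test 2 (A=1, B=0, C=1): fault-free g1=0, g2=1, g3=1, g4=0 → 0; observed 1. Eliminates g3 stuck-at-1, g3 inverted output, g4 stuck-at-0.
Only g4 inverted output is consistent with every test.

g4 inverted output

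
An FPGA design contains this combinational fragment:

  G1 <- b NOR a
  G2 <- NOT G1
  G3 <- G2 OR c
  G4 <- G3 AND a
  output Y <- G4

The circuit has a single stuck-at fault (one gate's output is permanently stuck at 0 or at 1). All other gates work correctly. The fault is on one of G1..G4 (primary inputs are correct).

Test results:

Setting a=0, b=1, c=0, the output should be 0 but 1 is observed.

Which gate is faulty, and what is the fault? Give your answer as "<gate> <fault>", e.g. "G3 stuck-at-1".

G4 stuck-at-1

Fault-free values for test 1 (a=0, b=1, c=0): G1=0, G2=1, G3=1, G4=0, giving Y=0. Observed 1.
Test 1: faults giving observed 1 are {G4 stuck-at-1}.
Only G4 stuck-at-1 is consistent with every test.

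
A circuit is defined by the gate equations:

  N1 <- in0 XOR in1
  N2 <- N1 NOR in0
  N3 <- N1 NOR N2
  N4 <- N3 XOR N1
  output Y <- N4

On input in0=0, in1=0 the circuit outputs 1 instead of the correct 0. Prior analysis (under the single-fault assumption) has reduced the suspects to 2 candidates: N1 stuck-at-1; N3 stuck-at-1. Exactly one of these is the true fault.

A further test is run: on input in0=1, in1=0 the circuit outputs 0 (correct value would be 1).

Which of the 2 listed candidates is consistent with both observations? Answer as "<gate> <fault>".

N3 stuck-at-1

Evaluate each candidate on input in0=1, in1=0:
  N1 stuck-at-1: N1=1 [stuck-at-1], N2=0, N3=0, N4=1 → 1 — eliminated
  N3 stuck-at-1: N1=1, N2=0, N3=1 [stuck-at-1], N4=0 → 0 — matches
Only N3 stuck-at-1 reproduces the observed 0.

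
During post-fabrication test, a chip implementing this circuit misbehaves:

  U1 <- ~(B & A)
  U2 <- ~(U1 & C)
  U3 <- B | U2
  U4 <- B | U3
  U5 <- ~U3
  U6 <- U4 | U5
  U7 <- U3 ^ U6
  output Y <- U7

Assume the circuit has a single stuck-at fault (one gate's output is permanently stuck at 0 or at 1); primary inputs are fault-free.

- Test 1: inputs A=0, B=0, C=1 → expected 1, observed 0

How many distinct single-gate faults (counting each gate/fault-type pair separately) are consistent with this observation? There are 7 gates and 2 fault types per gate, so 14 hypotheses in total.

6

Fault-free: U1=1, U2=0, U3=0, U4=0, U5=1, U6=1, U7=1 → 1. Observed 0.
  U1 stuck-at-0: output 0 ✓
  U1 stuck-at-1: output 1 ✗
  U2 stuck-at-0: output 1 ✗
  U2 stuck-at-1: output 0 ✓
  U3 stuck-at-0: output 1 ✗
  U3 stuck-at-1: output 0 ✓
  U4 stuck-at-0: output 1 ✗
  U4 stuck-at-1: output 1 ✗
  U5 stuck-at-0: output 0 ✓
  U5 stuck-at-1: output 1 ✗
  U6 stuck-at-0: output 0 ✓
  U6 stuck-at-1: output 1 ✗
  U7 stuck-at-0: output 0 ✓
  U7 stuck-at-1: output 1 ✗
Consistent faults: {U1 stuck-at-0, U2 stuck-at-1, U3 stuck-at-1, U5 stuck-at-0, U6 stuck-at-0, U7 stuck-at-0} — 6 in all.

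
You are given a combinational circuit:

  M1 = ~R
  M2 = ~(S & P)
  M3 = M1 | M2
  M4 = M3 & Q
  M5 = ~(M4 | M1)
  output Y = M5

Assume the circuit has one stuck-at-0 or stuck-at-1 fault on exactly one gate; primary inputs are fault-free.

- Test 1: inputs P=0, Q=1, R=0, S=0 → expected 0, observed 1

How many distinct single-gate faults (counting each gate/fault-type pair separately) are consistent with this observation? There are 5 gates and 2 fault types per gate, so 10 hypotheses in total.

Fault-free: M1=1, M2=1, M3=1, M4=1, M5=0 → 0. Observed 1.
  M1 stuck-at-0: output 0 ✗
  M1 stuck-at-1: output 0 ✗
  M2 stuck-at-0: output 0 ✗
  M2 stuck-at-1: output 0 ✗
  M3 stuck-at-0: output 0 ✗
  M3 stuck-at-1: output 0 ✗
  M4 stuck-at-0: output 0 ✗
  M4 stuck-at-1: output 0 ✗
  M5 stuck-at-0: output 0 ✗
  M5 stuck-at-1: output 1 ✓
Consistent faults: {M5 stuck-at-1} — 1 in all.

1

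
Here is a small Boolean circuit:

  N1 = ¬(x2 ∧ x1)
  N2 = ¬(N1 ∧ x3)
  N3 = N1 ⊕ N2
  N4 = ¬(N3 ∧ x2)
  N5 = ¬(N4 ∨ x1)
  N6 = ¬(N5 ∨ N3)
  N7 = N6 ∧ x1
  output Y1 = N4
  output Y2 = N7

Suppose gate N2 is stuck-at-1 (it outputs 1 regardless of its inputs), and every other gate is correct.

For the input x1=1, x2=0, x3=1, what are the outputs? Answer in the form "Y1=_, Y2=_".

Y1=1, Y2=1

Propagate with N2 forced: N1=1, N2=1 [stuck-at-1], N3=0, N4=1, N5=0, N6=1, N7=1.
So the outputs are Y1=1, Y2=1. (Without the fault they would be Y1=1, Y2=0.)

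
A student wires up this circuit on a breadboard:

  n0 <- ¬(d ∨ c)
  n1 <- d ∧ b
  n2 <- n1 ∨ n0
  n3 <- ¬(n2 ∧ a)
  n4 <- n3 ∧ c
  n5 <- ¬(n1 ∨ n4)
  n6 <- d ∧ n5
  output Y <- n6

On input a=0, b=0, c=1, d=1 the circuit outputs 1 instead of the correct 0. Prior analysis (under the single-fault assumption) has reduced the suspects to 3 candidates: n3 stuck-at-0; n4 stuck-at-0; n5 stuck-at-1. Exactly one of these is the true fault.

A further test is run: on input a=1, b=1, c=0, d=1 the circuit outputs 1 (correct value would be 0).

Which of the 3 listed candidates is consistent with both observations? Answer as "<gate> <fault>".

Evaluate each candidate on input a=1, b=1, c=0, d=1:
  n3 stuck-at-0: n0=0, n1=1, n2=1, n3=0 [stuck-at-0], n4=0, n5=0, n6=0 → 0 — eliminated
  n4 stuck-at-0: n0=0, n1=1, n2=1, n3=0, n4=0 [stuck-at-0], n5=0, n6=0 → 0 — eliminated
  n5 stuck-at-1: n0=0, n1=1, n2=1, n3=0, n4=0, n5=1 [stuck-at-1], n6=1 → 1 — matches
Only n5 stuck-at-1 reproduces the observed 1.

n5 stuck-at-1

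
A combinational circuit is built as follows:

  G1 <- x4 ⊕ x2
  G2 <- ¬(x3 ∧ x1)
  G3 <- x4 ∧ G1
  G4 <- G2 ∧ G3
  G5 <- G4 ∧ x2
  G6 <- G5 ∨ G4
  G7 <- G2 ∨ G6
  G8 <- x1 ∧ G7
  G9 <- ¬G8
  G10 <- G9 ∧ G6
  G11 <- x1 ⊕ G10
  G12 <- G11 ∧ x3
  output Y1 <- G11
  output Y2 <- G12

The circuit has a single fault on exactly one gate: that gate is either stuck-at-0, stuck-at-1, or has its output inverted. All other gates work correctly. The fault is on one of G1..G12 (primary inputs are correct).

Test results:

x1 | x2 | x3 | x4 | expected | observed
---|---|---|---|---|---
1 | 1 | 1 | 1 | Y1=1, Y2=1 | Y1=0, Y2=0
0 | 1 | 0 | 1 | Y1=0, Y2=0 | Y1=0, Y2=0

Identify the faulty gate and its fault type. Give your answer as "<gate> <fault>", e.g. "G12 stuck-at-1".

G11 stuck-at-0

Fault-free values for test 1 (x1=1, x2=1, x3=1, x4=1): G1=0, G2=0, G3=0, G4=0, G5=0, G6=0, G7=0, G8=0, G9=1, G10=0, G11=1, G12=1, giving Y1=1, Y2=1. Observed Y1=0, Y2=0.
Test 1: faults giving observed Y1=0, Y2=0 are {G10 stuck-at-1, G10 inverted output, G11 stuck-at-0, G11 inverted output}.
Test 2 (x1=0, x2=1, x3=0, x4=1): fault-free G1=0, G2=1, G3=0, G4=0, G5=0, G6=0, G7=1, G8=0, G9=1, G10=0, G11=0, G12=0 → Y1=0, Y2=0; observed Y1=0, Y2=0. Eliminates G10 stuck-at-1, G10 inverted output, G11 inverted output.
Only G11 stuck-at-0 is consistent with every test.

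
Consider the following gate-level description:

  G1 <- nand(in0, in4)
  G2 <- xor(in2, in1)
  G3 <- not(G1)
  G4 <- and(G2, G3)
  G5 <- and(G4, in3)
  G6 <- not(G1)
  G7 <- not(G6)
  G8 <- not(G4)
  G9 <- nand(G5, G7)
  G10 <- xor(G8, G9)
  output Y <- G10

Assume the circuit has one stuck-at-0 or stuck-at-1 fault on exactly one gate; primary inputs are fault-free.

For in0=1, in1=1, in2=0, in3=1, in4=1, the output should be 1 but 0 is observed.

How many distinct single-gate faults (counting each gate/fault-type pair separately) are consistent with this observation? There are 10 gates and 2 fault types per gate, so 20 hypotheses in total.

9

Fault-free: G1=0, G2=1, G3=1, G4=1, G5=1, G6=1, G7=0, G8=0, G9=1, G10=1 → 1. Observed 0.
  G1: stuck-at-1 ✓; others ✗
  G2: stuck-at-0 ✓; others ✗
  G3: stuck-at-0 ✓; others ✗
  G4: stuck-at-0 ✓; others ✗
  G5: none of the 2 fault types match ✗
  G6: stuck-at-0 ✓; others ✗
  G7: stuck-at-1 ✓; others ✗
  G8: stuck-at-1 ✓; others ✗
  G9: stuck-at-0 ✓; others ✗
  G10: stuck-at-0 ✓; others ✗
Consistent faults: {G1 stuck-at-1, G2 stuck-at-0, G3 stuck-at-0, G4 stuck-at-0, G6 stuck-at-0, G7 stuck-at-1, G8 stuck-at-1, G9 stuck-at-0, G10 stuck-at-0} — 9 in all.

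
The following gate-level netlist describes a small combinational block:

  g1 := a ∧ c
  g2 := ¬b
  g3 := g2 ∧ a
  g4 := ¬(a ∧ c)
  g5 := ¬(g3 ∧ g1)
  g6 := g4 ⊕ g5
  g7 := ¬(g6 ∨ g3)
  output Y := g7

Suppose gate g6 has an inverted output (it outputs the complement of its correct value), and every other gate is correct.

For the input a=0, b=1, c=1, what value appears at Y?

Propagate with g6 forced: g1=0, g2=0, g3=0, g4=1, g5=1, g6=1 [inverted output], g7=0.
So Y = 0. (Without the fault it would be 1.)

0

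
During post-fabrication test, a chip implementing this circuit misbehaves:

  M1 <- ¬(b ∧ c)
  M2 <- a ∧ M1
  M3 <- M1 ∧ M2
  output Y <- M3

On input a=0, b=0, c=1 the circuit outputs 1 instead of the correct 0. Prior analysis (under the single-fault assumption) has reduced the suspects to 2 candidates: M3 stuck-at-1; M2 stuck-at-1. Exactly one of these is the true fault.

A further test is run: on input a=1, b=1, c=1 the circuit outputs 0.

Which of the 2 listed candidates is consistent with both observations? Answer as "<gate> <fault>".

Evaluate each candidate on input a=1, b=1, c=1:
  M3 stuck-at-1: M1=0, M2=0, M3=1 [stuck-at-1] → 1 — eliminated
  M2 stuck-at-1: M1=0, M2=1 [stuck-at-1], M3=0 → 0 — matches
Only M2 stuck-at-1 reproduces the observed 0.

M2 stuck-at-1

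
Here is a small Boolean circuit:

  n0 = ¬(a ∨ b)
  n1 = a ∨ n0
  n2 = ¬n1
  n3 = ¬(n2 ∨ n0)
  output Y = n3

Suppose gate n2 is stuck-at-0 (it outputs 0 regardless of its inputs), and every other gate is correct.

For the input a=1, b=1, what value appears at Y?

Propagate with n2 forced: n0=0, n1=1, n2=0 [stuck-at-0], n3=1.
So Y = 1. (Same as the fault-free value — the fault is masked on this input.)

1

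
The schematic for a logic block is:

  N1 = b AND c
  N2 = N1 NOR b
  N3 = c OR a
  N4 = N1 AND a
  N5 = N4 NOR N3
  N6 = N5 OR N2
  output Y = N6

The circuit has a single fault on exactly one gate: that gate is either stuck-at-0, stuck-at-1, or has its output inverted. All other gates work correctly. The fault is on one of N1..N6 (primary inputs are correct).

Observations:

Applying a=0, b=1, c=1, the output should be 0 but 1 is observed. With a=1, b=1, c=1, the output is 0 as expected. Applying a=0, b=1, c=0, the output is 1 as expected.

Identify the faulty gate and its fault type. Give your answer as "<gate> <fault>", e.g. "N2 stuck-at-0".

Fault-free values for test 1 (a=0, b=1, c=1): N1=1, N2=0, N3=1, N4=0, N5=0, N6=0, giving Y=0. Observed 1.
Test 1: faults giving observed 1 are {N2 stuck-at-1, N2 inverted output, N3 stuck-at-0, N3 inverted output, N5 stuck-at-1, N5 inverted output, N6 stuck-at-1, N6 inverted output}.
Test 2 (a=1, b=1, c=1): fault-free N1=1, N2=0, N3=1, N4=1, N5=0, N6=0 → 0; observed 0. Eliminates N2 stuck-at-1, N2 inverted output, N5 stuck-at-1, N5 inverted output, N6 stuck-at-1, N6 inverted output.
Test 3 (a=0, b=1, c=0): fault-free N1=0, N2=0, N3=0, N4=0, N5=1, N6=1 → 1; observed 1. Eliminates N3 inverted output.
Only N3 stuck-at-0 is consistent with every test.

N3 stuck-at-0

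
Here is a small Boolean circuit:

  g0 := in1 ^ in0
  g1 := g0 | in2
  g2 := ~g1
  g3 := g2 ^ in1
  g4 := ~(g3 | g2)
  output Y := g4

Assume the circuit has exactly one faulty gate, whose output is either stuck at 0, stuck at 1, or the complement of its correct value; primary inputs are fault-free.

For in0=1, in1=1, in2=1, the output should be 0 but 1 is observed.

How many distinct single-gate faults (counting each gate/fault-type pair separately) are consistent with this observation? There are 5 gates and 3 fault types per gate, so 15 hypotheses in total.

4

Fault-free: g0=0, g1=1, g2=0, g3=1, g4=0 → 0. Observed 1.
  g0: none of the 3 fault types match ✗
  g1: none of the 3 fault types match ✗
  g2: none of the 3 fault types match ✗
  g3: stuck-at-0, inverted output ✓; others ✗
  g4: stuck-at-1, inverted output ✓; others ✗
Consistent faults: {g3 stuck-at-0, g3 inverted output, g4 stuck-at-1, g4 inverted output} — 4 in all.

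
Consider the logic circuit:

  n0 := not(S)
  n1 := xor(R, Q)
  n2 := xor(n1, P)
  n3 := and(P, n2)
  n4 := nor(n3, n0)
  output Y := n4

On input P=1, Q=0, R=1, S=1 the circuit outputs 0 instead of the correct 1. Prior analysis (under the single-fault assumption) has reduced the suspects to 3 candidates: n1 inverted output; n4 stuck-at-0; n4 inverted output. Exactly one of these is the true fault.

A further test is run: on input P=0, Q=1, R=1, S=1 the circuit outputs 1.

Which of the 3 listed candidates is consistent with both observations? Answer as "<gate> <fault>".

n1 inverted output

Evaluate each candidate on input P=0, Q=1, R=1, S=1:
  n1 inverted output: n0=0, n1=1 [inverted output], n2=1, n3=0, n4=1 → 1 — matches
  n4 stuck-at-0: n0=0, n1=0, n2=0, n3=0, n4=0 [stuck-at-0] → 0 — eliminated
  n4 inverted output: n0=0, n1=0, n2=0, n3=0, n4=0 [inverted output] → 0 — eliminated
Only n1 inverted output reproduces the observed 1.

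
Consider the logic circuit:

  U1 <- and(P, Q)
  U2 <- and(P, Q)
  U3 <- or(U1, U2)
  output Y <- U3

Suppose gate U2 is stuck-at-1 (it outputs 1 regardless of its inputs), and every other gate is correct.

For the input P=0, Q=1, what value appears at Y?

Propagate with U2 forced: U1=0, U2=1 [stuck-at-1], U3=1.
So Y = 1. (Without the fault it would be 0.)

1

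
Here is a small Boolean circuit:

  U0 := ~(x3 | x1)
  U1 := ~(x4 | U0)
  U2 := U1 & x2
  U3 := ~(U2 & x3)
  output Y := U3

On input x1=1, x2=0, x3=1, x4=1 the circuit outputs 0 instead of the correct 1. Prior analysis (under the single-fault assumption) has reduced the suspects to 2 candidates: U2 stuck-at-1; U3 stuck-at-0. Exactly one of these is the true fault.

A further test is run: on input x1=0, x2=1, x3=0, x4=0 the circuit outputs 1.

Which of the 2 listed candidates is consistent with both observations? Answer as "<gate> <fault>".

U2 stuck-at-1

Evaluate each candidate on input x1=0, x2=1, x3=0, x4=0:
  U2 stuck-at-1: U0=1, U1=0, U2=1 [stuck-at-1], U3=1 → 1 — matches
  U3 stuck-at-0: U0=1, U1=0, U2=0, U3=0 [stuck-at-0] → 0 — eliminated
Only U2 stuck-at-1 reproduces the observed 1.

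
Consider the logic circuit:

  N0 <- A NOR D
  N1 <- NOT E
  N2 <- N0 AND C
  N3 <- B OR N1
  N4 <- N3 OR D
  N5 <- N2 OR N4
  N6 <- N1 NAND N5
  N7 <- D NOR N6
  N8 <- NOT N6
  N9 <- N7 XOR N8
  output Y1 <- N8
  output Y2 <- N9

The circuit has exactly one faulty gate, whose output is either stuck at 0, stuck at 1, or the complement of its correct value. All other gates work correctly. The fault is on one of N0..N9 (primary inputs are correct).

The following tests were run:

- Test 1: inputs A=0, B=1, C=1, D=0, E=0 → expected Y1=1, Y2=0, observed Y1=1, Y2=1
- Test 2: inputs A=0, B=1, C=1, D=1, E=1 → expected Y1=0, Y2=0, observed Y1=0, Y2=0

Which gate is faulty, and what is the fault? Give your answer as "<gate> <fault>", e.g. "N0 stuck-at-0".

Fault-free values for test 1 (A=0, B=1, C=1, D=0, E=0): N0=1, N1=1, N2=1, N3=1, N4=1, N5=1, N6=0, N7=1, N8=1, N9=0, giving Y1=1, Y2=0. Observed Y1=1, Y2=1.
Test 1: faults giving observed Y1=1, Y2=1 are {N7 stuck-at-0, N7 inverted output, N9 stuck-at-1, N9 inverted output}.
Test 2 (A=0, B=1, C=1, D=1, E=1): fault-free N0=0, N1=0, N2=0, N3=1, N4=1, N5=1, N6=1, N7=0, N8=0, N9=0 → Y1=0, Y2=0; observed Y1=0, Y2=0. Eliminates N7 inverted output, N9 stuck-at-1, N9 inverted output.
Only N7 stuck-at-0 is consistent with every test.

N7 stuck-at-0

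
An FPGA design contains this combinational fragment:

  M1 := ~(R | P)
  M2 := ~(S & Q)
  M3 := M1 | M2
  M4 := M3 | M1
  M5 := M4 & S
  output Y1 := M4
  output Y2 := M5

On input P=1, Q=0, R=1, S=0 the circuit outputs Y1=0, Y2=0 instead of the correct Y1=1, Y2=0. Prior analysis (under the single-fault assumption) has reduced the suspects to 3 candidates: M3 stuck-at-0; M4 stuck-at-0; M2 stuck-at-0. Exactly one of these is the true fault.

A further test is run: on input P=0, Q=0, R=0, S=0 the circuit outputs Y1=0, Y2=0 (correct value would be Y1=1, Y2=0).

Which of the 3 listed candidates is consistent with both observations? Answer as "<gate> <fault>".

M4 stuck-at-0

Evaluate each candidate on input P=0, Q=0, R=0, S=0:
  M3 stuck-at-0: M1=1, M2=1, M3=0 [stuck-at-0], M4=1, M5=0 → Y1=1, Y2=0 — eliminated
  M4 stuck-at-0: M1=1, M2=1, M3=1, M4=0 [stuck-at-0], M5=0 → Y1=0, Y2=0 — matches
  M2 stuck-at-0: M1=1, M2=0 [stuck-at-0], M3=1, M4=1, M5=0 → Y1=1, Y2=0 — eliminated
Only M4 stuck-at-0 reproduces the observed Y1=0, Y2=0.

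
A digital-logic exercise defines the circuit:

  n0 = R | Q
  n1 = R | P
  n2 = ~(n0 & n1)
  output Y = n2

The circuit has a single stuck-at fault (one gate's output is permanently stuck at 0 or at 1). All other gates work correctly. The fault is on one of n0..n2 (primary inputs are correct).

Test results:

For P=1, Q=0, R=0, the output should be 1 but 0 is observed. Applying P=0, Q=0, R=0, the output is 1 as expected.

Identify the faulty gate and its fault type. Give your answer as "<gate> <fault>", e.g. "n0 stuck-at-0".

n0 stuck-at-1

Fault-free values for test 1 (P=1, Q=0, R=0): n0=0, n1=1, n2=1, giving Y=1. Observed 0.
Test 1: faults giving observed 0 are {n0 stuck-at-1, n2 stuck-at-0}.
Test 2 (P=0, Q=0, R=0): fault-free n0=0, n1=0, n2=1 → 1; observed 1. Eliminates n2 stuck-at-0.
Only n0 stuck-at-1 is consistent with every test.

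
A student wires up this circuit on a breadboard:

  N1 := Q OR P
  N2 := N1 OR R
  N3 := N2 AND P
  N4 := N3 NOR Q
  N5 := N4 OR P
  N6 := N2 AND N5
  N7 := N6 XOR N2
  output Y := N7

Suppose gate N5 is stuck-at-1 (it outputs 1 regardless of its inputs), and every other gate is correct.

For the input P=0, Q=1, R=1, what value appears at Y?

Propagate with N5 forced: N1=1, N2=1, N3=0, N4=0, N5=1 [stuck-at-1], N6=1, N7=0.
So Y = 0. (Without the fault it would be 1.)

0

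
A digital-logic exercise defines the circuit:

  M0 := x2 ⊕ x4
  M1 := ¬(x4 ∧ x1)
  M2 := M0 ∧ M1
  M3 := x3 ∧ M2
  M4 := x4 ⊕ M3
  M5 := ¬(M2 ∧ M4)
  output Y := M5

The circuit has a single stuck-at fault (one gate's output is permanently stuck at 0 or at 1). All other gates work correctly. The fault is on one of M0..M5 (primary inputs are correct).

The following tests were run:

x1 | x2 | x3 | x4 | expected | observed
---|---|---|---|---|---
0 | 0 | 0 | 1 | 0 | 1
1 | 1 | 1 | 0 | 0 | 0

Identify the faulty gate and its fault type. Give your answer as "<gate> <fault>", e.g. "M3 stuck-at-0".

Fault-free values for test 1 (x1=0, x2=0, x3=0, x4=1): M0=1, M1=1, M2=1, M3=0, M4=1, M5=0, giving Y=0. Observed 1.
Test 1: faults giving observed 1 are {M0 stuck-at-0, M1 stuck-at-0, M2 stuck-at-0, M3 stuck-at-1, M4 stuck-at-0, M5 stuck-at-1}.
Test 2 (x1=1, x2=1, x3=1, x4=0): fault-free M0=1, M1=1, M2=1, M3=1, M4=1, M5=0 → 0; observed 0. Eliminates M0 stuck-at-0, M1 stuck-at-0, M2 stuck-at-0, M4 stuck-at-0, M5 stuck-at-1.
Only M3 stuck-at-1 is consistent with every test.

M3 stuck-at-1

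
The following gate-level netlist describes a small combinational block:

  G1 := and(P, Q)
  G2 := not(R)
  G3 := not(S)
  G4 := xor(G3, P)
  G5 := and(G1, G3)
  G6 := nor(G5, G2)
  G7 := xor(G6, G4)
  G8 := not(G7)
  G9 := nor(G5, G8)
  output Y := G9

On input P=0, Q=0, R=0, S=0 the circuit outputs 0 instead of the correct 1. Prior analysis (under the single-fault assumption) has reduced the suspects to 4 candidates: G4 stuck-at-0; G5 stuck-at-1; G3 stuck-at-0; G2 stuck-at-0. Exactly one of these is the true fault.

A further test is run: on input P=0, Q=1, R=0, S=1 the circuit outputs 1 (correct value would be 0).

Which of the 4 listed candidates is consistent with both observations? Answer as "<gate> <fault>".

G2 stuck-at-0

Evaluate each candidate on input P=0, Q=1, R=0, S=1:
  G4 stuck-at-0: G1=0, G2=1, G3=0, G4=0 [stuck-at-0], G5=0, G6=0, G7=0, G8=1, G9=0 → 0 — eliminated
  G5 stuck-at-1: G1=0, G2=1, G3=0, G4=0, G5=1 [stuck-at-1], G6=0, G7=0, G8=1, G9=0 → 0 — eliminated
  G3 stuck-at-0: G1=0, G2=1, G3=0 [stuck-at-0], G4=0, G5=0, G6=0, G7=0, G8=1, G9=0 → 0 — eliminated
  G2 stuck-at-0: G1=0, G2=0 [stuck-at-0], G3=0, G4=0, G5=0, G6=1, G7=1, G8=0, G9=1 → 1 — matches
Only G2 stuck-at-0 reproduces the observed 1.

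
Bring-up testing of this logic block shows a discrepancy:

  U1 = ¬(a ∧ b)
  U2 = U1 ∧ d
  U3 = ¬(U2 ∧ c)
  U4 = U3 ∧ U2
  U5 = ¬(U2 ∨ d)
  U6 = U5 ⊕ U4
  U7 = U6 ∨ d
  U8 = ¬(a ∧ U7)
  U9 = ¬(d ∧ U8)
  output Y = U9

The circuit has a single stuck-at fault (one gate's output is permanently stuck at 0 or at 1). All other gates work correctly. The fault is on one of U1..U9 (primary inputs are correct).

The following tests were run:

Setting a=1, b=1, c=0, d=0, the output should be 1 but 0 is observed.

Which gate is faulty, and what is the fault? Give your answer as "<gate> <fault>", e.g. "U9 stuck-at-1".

U9 stuck-at-0

Fault-free values for test 1 (a=1, b=1, c=0, d=0): U1=0, U2=0, U3=1, U4=0, U5=1, U6=1, U7=1, U8=0, U9=1, giving Y=1. Observed 0.
Test 1: faults giving observed 0 are {U9 stuck-at-0}.
Only U9 stuck-at-0 is consistent with every test.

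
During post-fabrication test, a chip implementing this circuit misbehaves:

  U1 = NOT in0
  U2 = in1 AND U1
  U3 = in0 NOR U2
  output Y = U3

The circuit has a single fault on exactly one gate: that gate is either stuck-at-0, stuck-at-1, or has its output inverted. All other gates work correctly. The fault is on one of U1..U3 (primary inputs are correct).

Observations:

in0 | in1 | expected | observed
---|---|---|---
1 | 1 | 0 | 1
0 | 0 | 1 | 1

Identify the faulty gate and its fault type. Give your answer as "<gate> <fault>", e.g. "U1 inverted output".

Fault-free values for test 1 (in0=1, in1=1): U1=0, U2=0, U3=0, giving Y=0. Observed 1.
Test 1: faults giving observed 1 are {U3 stuck-at-1, U3 inverted output}.
Test 2 (in0=0, in1=0): fault-free U1=1, U2=0, U3=1 → 1; observed 1. Eliminates U3 inverted output.
Only U3 stuck-at-1 is consistent with every test.

U3 stuck-at-1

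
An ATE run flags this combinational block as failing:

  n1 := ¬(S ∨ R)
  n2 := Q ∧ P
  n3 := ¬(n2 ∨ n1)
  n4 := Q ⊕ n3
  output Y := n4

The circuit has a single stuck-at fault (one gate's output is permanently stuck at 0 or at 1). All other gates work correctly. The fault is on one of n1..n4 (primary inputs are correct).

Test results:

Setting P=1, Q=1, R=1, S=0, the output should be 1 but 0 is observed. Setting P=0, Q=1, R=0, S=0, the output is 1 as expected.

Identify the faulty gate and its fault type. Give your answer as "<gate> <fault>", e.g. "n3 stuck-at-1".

Fault-free values for test 1 (P=1, Q=1, R=1, S=0): n1=0, n2=1, n3=0, n4=1, giving Y=1. Observed 0.
Test 1: faults giving observed 0 are {n2 stuck-at-0, n3 stuck-at-1, n4 stuck-at-0}.
Test 2 (P=0, Q=1, R=0, S=0): fault-free n1=1, n2=0, n3=0, n4=1 → 1; observed 1. Eliminates n3 stuck-at-1, n4 stuck-at-0.
Only n2 stuck-at-0 is consistent with every test.

n2 stuck-at-0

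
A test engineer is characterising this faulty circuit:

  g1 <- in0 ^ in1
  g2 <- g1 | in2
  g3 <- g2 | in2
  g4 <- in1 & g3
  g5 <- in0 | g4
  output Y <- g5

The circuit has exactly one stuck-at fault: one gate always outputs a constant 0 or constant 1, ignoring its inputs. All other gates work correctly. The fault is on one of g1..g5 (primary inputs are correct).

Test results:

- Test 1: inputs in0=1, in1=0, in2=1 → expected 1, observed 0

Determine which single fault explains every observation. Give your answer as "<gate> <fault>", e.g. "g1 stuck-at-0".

g5 stuck-at-0

Fault-free values for test 1 (in0=1, in1=0, in2=1): g1=1, g2=1, g3=1, g4=0, g5=1, giving Y=1. Observed 0.
Test 1: faults giving observed 0 are {g5 stuck-at-0}.
Only g5 stuck-at-0 is consistent with every test.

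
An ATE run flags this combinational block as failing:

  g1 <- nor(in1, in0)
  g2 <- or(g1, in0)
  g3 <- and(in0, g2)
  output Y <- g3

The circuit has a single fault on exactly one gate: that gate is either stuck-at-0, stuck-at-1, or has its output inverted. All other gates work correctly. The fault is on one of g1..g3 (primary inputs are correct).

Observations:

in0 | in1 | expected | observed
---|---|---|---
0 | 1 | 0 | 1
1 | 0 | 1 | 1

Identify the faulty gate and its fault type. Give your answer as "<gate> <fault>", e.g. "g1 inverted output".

Fault-free values for test 1 (in0=0, in1=1): g1=0, g2=0, g3=0, giving Y=0. Observed 1.
Test 1: faults giving observed 1 are {g3 stuck-at-1, g3 inverted output}.
Test 2 (in0=1, in1=0): fault-free g1=0, g2=1, g3=1 → 1; observed 1. Eliminates g3 inverted output.
Only g3 stuck-at-1 is consistent with every test.

g3 stuck-at-1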